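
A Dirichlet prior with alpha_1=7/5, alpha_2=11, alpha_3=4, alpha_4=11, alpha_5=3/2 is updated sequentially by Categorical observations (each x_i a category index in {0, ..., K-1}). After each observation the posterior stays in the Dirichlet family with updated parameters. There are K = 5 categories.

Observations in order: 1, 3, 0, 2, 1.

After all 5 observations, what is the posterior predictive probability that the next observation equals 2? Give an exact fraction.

50/339

obs 1: x=1 → posterior Dirichlet(7/5, 12, 4, 11, 3/2)
obs 2: x=3 → posterior Dirichlet(7/5, 12, 4, 12, 3/2)
obs 3: x=0 → posterior Dirichlet(12/5, 12, 4, 12, 3/2)
obs 4: x=2 → posterior Dirichlet(12/5, 12, 5, 12, 3/2)
obs 5: x=1 → posterior Dirichlet(12/5, 13, 5, 12, 3/2)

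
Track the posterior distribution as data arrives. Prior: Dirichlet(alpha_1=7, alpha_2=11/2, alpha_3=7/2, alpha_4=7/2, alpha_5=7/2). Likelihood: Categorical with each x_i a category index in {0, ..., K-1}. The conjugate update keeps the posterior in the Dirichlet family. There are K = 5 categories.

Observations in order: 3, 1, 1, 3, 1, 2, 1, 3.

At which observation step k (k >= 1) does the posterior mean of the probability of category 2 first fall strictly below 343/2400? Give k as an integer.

k = 2

obs 1: x=3 → posterior Dirichlet(7, 11/2, 7/2, 9/2, 7/2)
obs 2: x=1 → posterior Dirichlet(7, 13/2, 7/2, 9/2, 7/2)
obs 3: x=1 → posterior Dirichlet(7, 15/2, 7/2, 9/2, 7/2)
obs 4: x=3 → posterior Dirichlet(7, 15/2, 7/2, 11/2, 7/2)
obs 5: x=1 → posterior Dirichlet(7, 17/2, 7/2, 11/2, 7/2)
obs 6: x=2 → posterior Dirichlet(7, 17/2, 9/2, 11/2, 7/2)
obs 7: x=1 → posterior Dirichlet(7, 19/2, 9/2, 11/2, 7/2)
obs 8: x=3 → posterior Dirichlet(7, 19/2, 9/2, 13/2, 7/2)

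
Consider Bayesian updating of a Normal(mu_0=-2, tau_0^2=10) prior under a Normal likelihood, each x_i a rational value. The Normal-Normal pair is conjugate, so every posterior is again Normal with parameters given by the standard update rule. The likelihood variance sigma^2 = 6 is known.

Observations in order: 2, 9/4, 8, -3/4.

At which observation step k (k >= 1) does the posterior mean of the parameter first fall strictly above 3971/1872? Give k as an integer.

obs 1: x=2 → posterior Normal(1/2, 15/4)
obs 2: x=9/4 → posterior Normal(61/52, 30/13)
obs 3: x=8 → posterior Normal(221/72, 5/3)
obs 4: x=-3/4 → posterior Normal(103/46, 30/23)

k = 3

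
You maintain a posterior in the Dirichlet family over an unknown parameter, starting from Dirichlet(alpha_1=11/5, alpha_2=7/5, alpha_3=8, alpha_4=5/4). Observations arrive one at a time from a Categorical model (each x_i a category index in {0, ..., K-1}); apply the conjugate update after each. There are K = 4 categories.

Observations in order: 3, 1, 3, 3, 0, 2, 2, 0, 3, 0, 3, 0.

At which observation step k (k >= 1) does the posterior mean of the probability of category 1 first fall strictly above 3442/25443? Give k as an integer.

obs 1: x=3 → posterior Dirichlet(11/5, 7/5, 8, 9/4)
obs 2: x=1 → posterior Dirichlet(11/5, 12/5, 8, 9/4)
obs 3: x=3 → posterior Dirichlet(11/5, 12/5, 8, 13/4)
obs 4: x=3 → posterior Dirichlet(11/5, 12/5, 8, 17/4)
obs 5: x=0 → posterior Dirichlet(16/5, 12/5, 8, 17/4)
obs 6: x=2 → posterior Dirichlet(16/5, 12/5, 9, 17/4)
obs 7: x=2 → posterior Dirichlet(16/5, 12/5, 10, 17/4)
obs 8: x=0 → posterior Dirichlet(21/5, 12/5, 10, 17/4)
obs 9: x=3 → posterior Dirichlet(21/5, 12/5, 10, 21/4)
obs 10: x=0 → posterior Dirichlet(26/5, 12/5, 10, 21/4)
obs 11: x=3 → posterior Dirichlet(26/5, 12/5, 10, 25/4)
obs 12: x=0 → posterior Dirichlet(31/5, 12/5, 10, 25/4)

k = 2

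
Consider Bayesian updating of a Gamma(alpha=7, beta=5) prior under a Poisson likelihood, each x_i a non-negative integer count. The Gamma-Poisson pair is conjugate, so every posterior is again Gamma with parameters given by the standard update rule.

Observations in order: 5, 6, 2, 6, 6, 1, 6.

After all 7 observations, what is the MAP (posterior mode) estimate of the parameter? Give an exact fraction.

obs 1: x=5 → posterior Gamma(12, 6)
obs 2: x=6 → posterior Gamma(18, 7)
obs 3: x=2 → posterior Gamma(20, 8)
obs 4: x=6 → posterior Gamma(26, 9)
obs 5: x=6 → posterior Gamma(32, 10)
obs 6: x=1 → posterior Gamma(33, 11)
obs 7: x=6 → posterior Gamma(39, 12)

19/6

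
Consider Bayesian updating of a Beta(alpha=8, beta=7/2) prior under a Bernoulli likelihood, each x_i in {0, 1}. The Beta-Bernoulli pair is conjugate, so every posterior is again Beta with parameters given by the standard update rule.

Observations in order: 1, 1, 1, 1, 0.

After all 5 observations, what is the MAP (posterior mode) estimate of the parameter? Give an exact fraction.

22/29

obs 1: x=1 → posterior Beta(9, 7/2)
obs 2: x=1 → posterior Beta(10, 7/2)
obs 3: x=1 → posterior Beta(11, 7/2)
obs 4: x=1 → posterior Beta(12, 7/2)
obs 5: x=0 → posterior Beta(12, 9/2)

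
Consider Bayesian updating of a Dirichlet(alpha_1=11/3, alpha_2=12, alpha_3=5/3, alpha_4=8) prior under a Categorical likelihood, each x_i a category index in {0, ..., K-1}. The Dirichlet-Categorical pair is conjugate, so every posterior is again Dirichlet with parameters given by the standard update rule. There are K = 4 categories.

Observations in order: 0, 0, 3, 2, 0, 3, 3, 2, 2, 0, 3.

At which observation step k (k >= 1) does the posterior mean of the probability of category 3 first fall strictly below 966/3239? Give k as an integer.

k = 2

obs 1: x=0 → posterior Dirichlet(14/3, 12, 5/3, 8)
obs 2: x=0 → posterior Dirichlet(17/3, 12, 5/3, 8)
obs 3: x=3 → posterior Dirichlet(17/3, 12, 5/3, 9)
obs 4: x=2 → posterior Dirichlet(17/3, 12, 8/3, 9)
obs 5: x=0 → posterior Dirichlet(20/3, 12, 8/3, 9)
obs 6: x=3 → posterior Dirichlet(20/3, 12, 8/3, 10)
obs 7: x=3 → posterior Dirichlet(20/3, 12, 8/3, 11)
obs 8: x=2 → posterior Dirichlet(20/3, 12, 11/3, 11)
obs 9: x=2 → posterior Dirichlet(20/3, 12, 14/3, 11)
obs 10: x=0 → posterior Dirichlet(23/3, 12, 14/3, 11)
obs 11: x=3 → posterior Dirichlet(23/3, 12, 14/3, 12)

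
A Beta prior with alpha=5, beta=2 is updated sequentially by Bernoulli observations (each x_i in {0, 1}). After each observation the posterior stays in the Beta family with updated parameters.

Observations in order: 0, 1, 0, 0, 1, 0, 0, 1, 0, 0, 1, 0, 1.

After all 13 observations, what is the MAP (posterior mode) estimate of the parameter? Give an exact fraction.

1/2

obs 1: x=0 → posterior Beta(5, 3)
obs 2: x=1 → posterior Beta(6, 3)
obs 3: x=0 → posterior Beta(6, 4)
obs 4: x=0 → posterior Beta(6, 5)
obs 5: x=1 → posterior Beta(7, 5)
obs 6: x=0 → posterior Beta(7, 6)
obs 7: x=0 → posterior Beta(7, 7)
obs 8: x=1 → posterior Beta(8, 7)
obs 9: x=0 → posterior Beta(8, 8)
obs 10: x=0 → posterior Beta(8, 9)
obs 11: x=1 → posterior Beta(9, 9)
obs 12: x=0 → posterior Beta(9, 10)
obs 13: x=1 → posterior Beta(10, 10)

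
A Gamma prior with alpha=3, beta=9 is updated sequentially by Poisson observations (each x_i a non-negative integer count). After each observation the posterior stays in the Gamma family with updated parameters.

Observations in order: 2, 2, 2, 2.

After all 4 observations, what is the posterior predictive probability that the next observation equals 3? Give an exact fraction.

obs 1: x=2 → posterior Gamma(5, 10)
obs 2: x=2 → posterior Gamma(7, 11)
obs 3: x=2 → posterior Gamma(9, 12)
obs 4: x=2 → posterior Gamma(11, 13)

256278936347291/5556003412779008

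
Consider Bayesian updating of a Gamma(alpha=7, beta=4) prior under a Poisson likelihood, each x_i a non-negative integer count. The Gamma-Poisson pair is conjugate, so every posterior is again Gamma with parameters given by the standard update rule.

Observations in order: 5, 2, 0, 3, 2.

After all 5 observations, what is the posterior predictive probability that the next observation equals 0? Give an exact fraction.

obs 1: x=5 → posterior Gamma(12, 5)
obs 2: x=2 → posterior Gamma(14, 6)
obs 3: x=0 → posterior Gamma(14, 7)
obs 4: x=3 → posterior Gamma(17, 8)
obs 5: x=2 → posterior Gamma(19, 9)

1350851717672992089/10000000000000000000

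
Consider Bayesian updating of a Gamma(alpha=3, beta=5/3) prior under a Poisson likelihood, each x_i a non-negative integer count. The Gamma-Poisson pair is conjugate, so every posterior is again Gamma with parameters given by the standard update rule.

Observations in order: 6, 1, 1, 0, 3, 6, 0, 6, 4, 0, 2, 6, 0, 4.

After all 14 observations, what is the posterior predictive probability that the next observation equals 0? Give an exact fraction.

obs 1: x=6 → posterior Gamma(9, 8/3)
obs 2: x=1 → posterior Gamma(10, 11/3)
obs 3: x=1 → posterior Gamma(11, 14/3)
obs 4: x=0 → posterior Gamma(11, 17/3)
obs 5: x=3 → posterior Gamma(14, 20/3)
obs 6: x=6 → posterior Gamma(20, 23/3)
obs 7: x=0 → posterior Gamma(20, 26/3)
obs 8: x=6 → posterior Gamma(26, 29/3)
obs 9: x=4 → posterior Gamma(30, 32/3)
obs 10: x=0 → posterior Gamma(30, 35/3)
obs 11: x=2 → posterior Gamma(32, 38/3)
obs 12: x=6 → posterior Gamma(38, 41/3)
obs 13: x=0 → posterior Gamma(38, 44/3)
obs 14: x=4 → posterior Gamma(42, 47/3)

16908692777708688563979281162874109375742132033178319498546247522565409/227373675443232059478759765625000000000000000000000000000000000000000000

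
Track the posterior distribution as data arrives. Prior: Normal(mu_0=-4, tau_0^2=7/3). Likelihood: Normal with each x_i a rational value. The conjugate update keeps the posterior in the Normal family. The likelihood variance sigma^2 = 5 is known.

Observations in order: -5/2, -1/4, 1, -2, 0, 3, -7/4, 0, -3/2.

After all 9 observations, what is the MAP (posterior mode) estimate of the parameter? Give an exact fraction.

-44/39

obs 1: x=-5/2 → posterior Normal(-155/44, 35/22)
obs 2: x=-1/4 → posterior Normal(-317/116, 35/29)
obs 3: x=1 → posterior Normal(-289/144, 35/36)
obs 4: x=-2 → posterior Normal(-345/172, 35/43)
obs 5: x=0 → posterior Normal(-69/40, 7/10)
obs 6: x=3 → posterior Normal(-87/76, 35/57)
obs 7: x=-7/4 → posterior Normal(-155/128, 35/64)
obs 8: x=0 → posterior Normal(-155/142, 35/71)
obs 9: x=-3/2 → posterior Normal(-44/39, 35/78)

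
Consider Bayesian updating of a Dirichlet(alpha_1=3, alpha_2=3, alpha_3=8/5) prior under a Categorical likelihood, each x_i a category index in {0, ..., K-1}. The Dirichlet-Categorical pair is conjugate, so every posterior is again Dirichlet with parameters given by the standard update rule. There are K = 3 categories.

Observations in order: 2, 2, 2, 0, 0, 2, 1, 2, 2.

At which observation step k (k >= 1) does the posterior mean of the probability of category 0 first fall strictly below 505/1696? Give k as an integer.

obs 1: x=2 → posterior Dirichlet(3, 3, 13/5)
obs 2: x=2 → posterior Dirichlet(3, 3, 18/5)
obs 3: x=2 → posterior Dirichlet(3, 3, 23/5)
obs 4: x=0 → posterior Dirichlet(4, 3, 23/5)
obs 5: x=0 → posterior Dirichlet(5, 3, 23/5)
obs 6: x=2 → posterior Dirichlet(5, 3, 28/5)
obs 7: x=1 → posterior Dirichlet(5, 4, 28/5)
obs 8: x=2 → posterior Dirichlet(5, 4, 33/5)
obs 9: x=2 → posterior Dirichlet(5, 4, 38/5)

k = 3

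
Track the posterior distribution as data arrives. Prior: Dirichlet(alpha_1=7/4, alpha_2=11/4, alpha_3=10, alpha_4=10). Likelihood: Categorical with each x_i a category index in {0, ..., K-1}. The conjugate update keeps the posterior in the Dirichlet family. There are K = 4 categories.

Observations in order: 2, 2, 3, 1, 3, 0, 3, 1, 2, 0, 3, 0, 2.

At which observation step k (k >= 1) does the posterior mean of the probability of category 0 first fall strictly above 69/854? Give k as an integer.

k = 6

obs 1: x=2 → posterior Dirichlet(7/4, 11/4, 11, 10)
obs 2: x=2 → posterior Dirichlet(7/4, 11/4, 12, 10)
obs 3: x=3 → posterior Dirichlet(7/4, 11/4, 12, 11)
obs 4: x=1 → posterior Dirichlet(7/4, 15/4, 12, 11)
obs 5: x=3 → posterior Dirichlet(7/4, 15/4, 12, 12)
obs 6: x=0 → posterior Dirichlet(11/4, 15/4, 12, 12)
obs 7: x=3 → posterior Dirichlet(11/4, 15/4, 12, 13)
obs 8: x=1 → posterior Dirichlet(11/4, 19/4, 12, 13)
obs 9: x=2 → posterior Dirichlet(11/4, 19/4, 13, 13)
obs 10: x=0 → posterior Dirichlet(15/4, 19/4, 13, 13)
obs 11: x=3 → posterior Dirichlet(15/4, 19/4, 13, 14)
obs 12: x=0 → posterior Dirichlet(19/4, 19/4, 13, 14)
obs 13: x=2 → posterior Dirichlet(19/4, 19/4, 14, 14)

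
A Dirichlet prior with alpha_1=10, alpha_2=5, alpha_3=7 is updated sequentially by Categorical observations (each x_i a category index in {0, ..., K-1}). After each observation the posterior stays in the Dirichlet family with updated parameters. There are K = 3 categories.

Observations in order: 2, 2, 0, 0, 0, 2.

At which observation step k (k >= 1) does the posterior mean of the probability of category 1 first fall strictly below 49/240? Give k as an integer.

obs 1: x=2 → posterior Dirichlet(10, 5, 8)
obs 2: x=2 → posterior Dirichlet(10, 5, 9)
obs 3: x=0 → posterior Dirichlet(11, 5, 9)
obs 4: x=0 → posterior Dirichlet(12, 5, 9)
obs 5: x=0 → posterior Dirichlet(13, 5, 9)
obs 6: x=2 → posterior Dirichlet(13, 5, 10)

k = 3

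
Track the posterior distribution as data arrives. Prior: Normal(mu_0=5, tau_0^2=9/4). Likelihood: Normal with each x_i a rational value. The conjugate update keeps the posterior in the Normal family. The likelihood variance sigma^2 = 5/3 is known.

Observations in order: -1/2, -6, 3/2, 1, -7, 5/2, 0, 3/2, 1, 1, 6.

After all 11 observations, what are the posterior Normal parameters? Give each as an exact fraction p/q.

mu_0=127/317, tau_0^2=45/317

obs 1: x=-1/2 → posterior Normal(173/94, 45/47)
obs 2: x=-6 → posterior Normal(-151/148, 45/74)
obs 3: x=3/2 → posterior Normal(-35/101, 45/101)
obs 4: x=1 → posterior Normal(-1/16, 45/128)
obs 5: x=-7 → posterior Normal(-197/155, 9/31)
obs 6: x=5/2 → posterior Normal(-37/52, 45/182)
obs 7: x=0 → posterior Normal(-259/418, 45/209)
obs 8: x=3/2 → posterior Normal(-89/236, 45/236)
obs 9: x=1 → posterior Normal(-62/263, 45/263)
obs 10: x=1 → posterior Normal(-7/58, 9/58)
obs 11: x=6 → posterior Normal(127/317, 45/317)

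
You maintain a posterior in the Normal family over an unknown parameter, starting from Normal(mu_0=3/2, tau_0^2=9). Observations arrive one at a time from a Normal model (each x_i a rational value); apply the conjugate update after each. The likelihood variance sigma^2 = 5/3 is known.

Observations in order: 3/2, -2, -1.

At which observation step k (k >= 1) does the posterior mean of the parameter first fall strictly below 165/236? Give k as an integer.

k = 2

obs 1: x=3/2 → posterior Normal(3/2, 45/32)
obs 2: x=-2 → posterior Normal(-6/59, 45/59)
obs 3: x=-1 → posterior Normal(-33/86, 45/86)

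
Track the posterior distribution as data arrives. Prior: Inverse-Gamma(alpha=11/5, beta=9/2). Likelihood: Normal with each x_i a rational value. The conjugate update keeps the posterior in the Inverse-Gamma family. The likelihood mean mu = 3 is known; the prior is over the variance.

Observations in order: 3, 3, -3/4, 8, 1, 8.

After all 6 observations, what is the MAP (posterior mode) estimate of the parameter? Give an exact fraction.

6165/992

obs 1: x=3 → posterior Inverse-Gamma(27/10, 9/2)
obs 2: x=3 → posterior Inverse-Gamma(16/5, 9/2)
obs 3: x=-3/4 → posterior Inverse-Gamma(37/10, 369/32)
obs 4: x=8 → posterior Inverse-Gamma(21/5, 769/32)
obs 5: x=1 → posterior Inverse-Gamma(47/10, 833/32)
obs 6: x=8 → posterior Inverse-Gamma(26/5, 1233/32)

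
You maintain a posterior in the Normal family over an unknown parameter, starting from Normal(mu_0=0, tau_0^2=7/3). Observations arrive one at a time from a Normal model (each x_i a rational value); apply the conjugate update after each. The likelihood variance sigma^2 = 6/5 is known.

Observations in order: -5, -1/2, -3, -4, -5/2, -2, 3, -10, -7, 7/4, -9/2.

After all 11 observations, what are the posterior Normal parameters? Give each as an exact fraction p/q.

obs 1: x=-5 → posterior Normal(-175/53, 42/53)
obs 2: x=-1/2 → posterior Normal(-35/16, 21/44)
obs 3: x=-3 → posterior Normal(-595/246, 14/41)
obs 4: x=-4 → posterior Normal(-875/316, 21/79)
obs 5: x=-5/2 → posterior Normal(-525/193, 42/193)
obs 6: x=-2 → posterior Normal(-595/228, 7/38)
obs 7: x=3 → posterior Normal(-490/263, 42/263)
obs 8: x=-10 → posterior Normal(-420/149, 21/149)
obs 9: x=-7 → posterior Normal(-1085/333, 14/111)
obs 10: x=7/4 → posterior Normal(-4095/1472, 21/184)
obs 11: x=-9/2 → posterior Normal(-4725/1612, 42/403)

mu_0=-4725/1612, tau_0^2=42/403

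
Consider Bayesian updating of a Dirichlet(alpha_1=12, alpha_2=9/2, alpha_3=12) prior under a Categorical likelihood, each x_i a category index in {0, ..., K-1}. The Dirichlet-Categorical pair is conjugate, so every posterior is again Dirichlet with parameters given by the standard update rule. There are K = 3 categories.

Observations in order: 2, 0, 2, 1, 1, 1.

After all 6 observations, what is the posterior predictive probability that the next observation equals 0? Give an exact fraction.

26/69

obs 1: x=2 → posterior Dirichlet(12, 9/2, 13)
obs 2: x=0 → posterior Dirichlet(13, 9/2, 13)
obs 3: x=2 → posterior Dirichlet(13, 9/2, 14)
obs 4: x=1 → posterior Dirichlet(13, 11/2, 14)
obs 5: x=1 → posterior Dirichlet(13, 13/2, 14)
obs 6: x=1 → posterior Dirichlet(13, 15/2, 14)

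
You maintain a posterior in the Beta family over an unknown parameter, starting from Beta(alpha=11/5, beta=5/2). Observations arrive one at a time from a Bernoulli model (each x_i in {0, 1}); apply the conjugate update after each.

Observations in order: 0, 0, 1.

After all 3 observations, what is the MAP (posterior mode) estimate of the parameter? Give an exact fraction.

obs 1: x=0 → posterior Beta(11/5, 7/2)
obs 2: x=0 → posterior Beta(11/5, 9/2)
obs 3: x=1 → posterior Beta(16/5, 9/2)

22/57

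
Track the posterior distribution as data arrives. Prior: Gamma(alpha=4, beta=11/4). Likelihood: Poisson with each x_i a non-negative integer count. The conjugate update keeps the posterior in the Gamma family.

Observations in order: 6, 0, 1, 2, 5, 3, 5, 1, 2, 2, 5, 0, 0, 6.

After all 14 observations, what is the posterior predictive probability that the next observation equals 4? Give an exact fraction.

obs 1: x=6 → posterior Gamma(10, 15/4)
obs 2: x=0 → posterior Gamma(10, 19/4)
obs 3: x=1 → posterior Gamma(11, 23/4)
obs 4: x=2 → posterior Gamma(13, 27/4)
obs 5: x=5 → posterior Gamma(18, 31/4)
obs 6: x=3 → posterior Gamma(21, 35/4)
obs 7: x=5 → posterior Gamma(26, 39/4)
obs 8: x=1 → posterior Gamma(27, 43/4)
obs 9: x=2 → posterior Gamma(29, 47/4)
obs 10: x=2 → posterior Gamma(31, 51/4)
obs 11: x=5 → posterior Gamma(36, 55/4)
obs 12: x=0 → posterior Gamma(36, 59/4)
obs 13: x=0 → posterior Gamma(36, 63/4)
obs 14: x=6 → posterior Gamma(42, 67/4)

1890398540285300048883277427872032147364228109164054126867701674511962101040792206080/14384144627120612844099798511693341675280443634829351032373799642642703462931962464721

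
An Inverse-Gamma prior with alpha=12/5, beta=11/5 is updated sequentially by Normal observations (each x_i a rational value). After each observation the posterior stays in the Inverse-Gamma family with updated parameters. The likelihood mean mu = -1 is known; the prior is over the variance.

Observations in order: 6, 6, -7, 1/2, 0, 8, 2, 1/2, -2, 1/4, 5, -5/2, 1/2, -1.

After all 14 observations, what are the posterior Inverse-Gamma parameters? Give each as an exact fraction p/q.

alpha=47/5, beta=22157/160

obs 1: x=6 → posterior Inverse-Gamma(29/10, 267/10)
obs 2: x=6 → posterior Inverse-Gamma(17/5, 256/5)
obs 3: x=-7 → posterior Inverse-Gamma(39/10, 346/5)
obs 4: x=1/2 → posterior Inverse-Gamma(22/5, 2813/40)
obs 5: x=0 → posterior Inverse-Gamma(49/10, 2833/40)
obs 6: x=8 → posterior Inverse-Gamma(27/5, 4453/40)
obs 7: x=2 → posterior Inverse-Gamma(59/10, 4633/40)
obs 8: x=1/2 → posterior Inverse-Gamma(32/5, 2339/20)
obs 9: x=-2 → posterior Inverse-Gamma(69/10, 2349/20)
obs 10: x=1/4 → posterior Inverse-Gamma(37/5, 18917/160)
obs 11: x=5 → posterior Inverse-Gamma(79/10, 21797/160)
obs 12: x=-5/2 → posterior Inverse-Gamma(42/5, 21977/160)
obs 13: x=1/2 → posterior Inverse-Gamma(89/10, 22157/160)
obs 14: x=-1 → posterior Inverse-Gamma(47/5, 22157/160)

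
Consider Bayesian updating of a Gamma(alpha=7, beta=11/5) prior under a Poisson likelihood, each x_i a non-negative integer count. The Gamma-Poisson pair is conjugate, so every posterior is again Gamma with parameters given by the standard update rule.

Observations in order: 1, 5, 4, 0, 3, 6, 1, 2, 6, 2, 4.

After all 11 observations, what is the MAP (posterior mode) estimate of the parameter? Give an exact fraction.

obs 1: x=1 → posterior Gamma(8, 16/5)
obs 2: x=5 → posterior Gamma(13, 21/5)
obs 3: x=4 → posterior Gamma(17, 26/5)
obs 4: x=0 → posterior Gamma(17, 31/5)
obs 5: x=3 → posterior Gamma(20, 36/5)
obs 6: x=6 → posterior Gamma(26, 41/5)
obs 7: x=1 → posterior Gamma(27, 46/5)
obs 8: x=2 → posterior Gamma(29, 51/5)
obs 9: x=6 → posterior Gamma(35, 56/5)
obs 10: x=2 → posterior Gamma(37, 61/5)
obs 11: x=4 → posterior Gamma(41, 66/5)

100/33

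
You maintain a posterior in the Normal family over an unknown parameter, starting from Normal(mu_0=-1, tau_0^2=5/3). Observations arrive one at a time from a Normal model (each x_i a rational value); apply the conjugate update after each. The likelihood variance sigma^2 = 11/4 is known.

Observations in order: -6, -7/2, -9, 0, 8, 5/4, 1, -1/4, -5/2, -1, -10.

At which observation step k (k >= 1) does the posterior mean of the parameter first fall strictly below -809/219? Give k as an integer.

obs 1: x=-6 → posterior Normal(-153/53, 55/53)
obs 2: x=-7/2 → posterior Normal(-223/73, 55/73)
obs 3: x=-9 → posterior Normal(-13/3, 55/93)
obs 4: x=0 → posterior Normal(-403/113, 55/113)
obs 5: x=8 → posterior Normal(-243/133, 55/133)
obs 6: x=5/4 → posterior Normal(-218/153, 55/153)
obs 7: x=1 → posterior Normal(-198/173, 55/173)
obs 8: x=-1/4 → posterior Normal(-203/193, 55/193)
obs 9: x=-5/2 → posterior Normal(-253/213, 55/213)
obs 10: x=-1 → posterior Normal(-273/233, 55/233)
obs 11: x=-10 → posterior Normal(-43/23, 5/23)

k = 3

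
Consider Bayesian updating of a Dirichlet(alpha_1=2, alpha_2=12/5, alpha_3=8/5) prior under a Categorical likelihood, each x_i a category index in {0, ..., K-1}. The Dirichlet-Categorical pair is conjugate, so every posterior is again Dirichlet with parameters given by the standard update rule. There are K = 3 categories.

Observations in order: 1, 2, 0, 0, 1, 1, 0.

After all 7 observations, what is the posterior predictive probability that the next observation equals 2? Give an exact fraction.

1/5

obs 1: x=1 → posterior Dirichlet(2, 17/5, 8/5)
obs 2: x=2 → posterior Dirichlet(2, 17/5, 13/5)
obs 3: x=0 → posterior Dirichlet(3, 17/5, 13/5)
obs 4: x=0 → posterior Dirichlet(4, 17/5, 13/5)
obs 5: x=1 → posterior Dirichlet(4, 22/5, 13/5)
obs 6: x=1 → posterior Dirichlet(4, 27/5, 13/5)
obs 7: x=0 → posterior Dirichlet(5, 27/5, 13/5)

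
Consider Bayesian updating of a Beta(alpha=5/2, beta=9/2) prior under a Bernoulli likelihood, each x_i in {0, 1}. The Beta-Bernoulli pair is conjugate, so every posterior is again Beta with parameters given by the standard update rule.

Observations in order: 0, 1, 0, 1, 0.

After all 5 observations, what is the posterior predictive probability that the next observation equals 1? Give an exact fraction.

3/8

obs 1: x=0 → posterior Beta(5/2, 11/2)
obs 2: x=1 → posterior Beta(7/2, 11/2)
obs 3: x=0 → posterior Beta(7/2, 13/2)
obs 4: x=1 → posterior Beta(9/2, 13/2)
obs 5: x=0 → posterior Beta(9/2, 15/2)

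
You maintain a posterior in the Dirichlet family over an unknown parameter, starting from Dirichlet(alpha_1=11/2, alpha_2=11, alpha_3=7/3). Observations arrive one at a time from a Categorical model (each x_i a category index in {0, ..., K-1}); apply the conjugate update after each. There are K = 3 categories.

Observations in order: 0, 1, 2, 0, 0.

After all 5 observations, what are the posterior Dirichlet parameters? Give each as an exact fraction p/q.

alpha_1=17/2, alpha_2=12, alpha_3=10/3

obs 1: x=0 → posterior Dirichlet(13/2, 11, 7/3)
obs 2: x=1 → posterior Dirichlet(13/2, 12, 7/3)
obs 3: x=2 → posterior Dirichlet(13/2, 12, 10/3)
obs 4: x=0 → posterior Dirichlet(15/2, 12, 10/3)
obs 5: x=0 → posterior Dirichlet(17/2, 12, 10/3)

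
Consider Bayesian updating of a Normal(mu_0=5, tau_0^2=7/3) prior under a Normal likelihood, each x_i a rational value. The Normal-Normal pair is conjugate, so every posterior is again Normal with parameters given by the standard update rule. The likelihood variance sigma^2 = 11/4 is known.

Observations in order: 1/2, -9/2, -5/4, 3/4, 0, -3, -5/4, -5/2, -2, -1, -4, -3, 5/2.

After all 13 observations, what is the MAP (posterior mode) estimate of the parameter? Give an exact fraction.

obs 1: x=1/2 → posterior Normal(179/61, 77/61)
obs 2: x=-9/2 → posterior Normal(53/89, 77/89)
obs 3: x=-5/4 → posterior Normal(2/13, 77/117)
obs 4: x=3/4 → posterior Normal(39/145, 77/145)
obs 5: x=0 → posterior Normal(39/173, 77/173)
obs 6: x=-3 → posterior Normal(-15/67, 77/201)
obs 7: x=-5/4 → posterior Normal(-80/229, 77/229)
obs 8: x=-5/2 → posterior Normal(-150/257, 77/257)
obs 9: x=-2 → posterior Normal(-206/285, 77/285)
obs 10: x=-1 → posterior Normal(-234/313, 77/313)
obs 11: x=-4 → posterior Normal(-346/341, 7/31)
obs 12: x=-3 → posterior Normal(-430/369, 77/369)
obs 13: x=5/2 → posterior Normal(-360/397, 77/397)

-360/397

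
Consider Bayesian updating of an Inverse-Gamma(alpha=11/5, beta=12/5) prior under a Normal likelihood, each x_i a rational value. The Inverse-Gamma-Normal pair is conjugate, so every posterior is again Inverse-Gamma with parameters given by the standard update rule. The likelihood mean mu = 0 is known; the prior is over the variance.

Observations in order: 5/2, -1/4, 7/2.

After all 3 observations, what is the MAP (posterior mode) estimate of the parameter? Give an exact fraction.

1869/752

obs 1: x=5/2 → posterior Inverse-Gamma(27/10, 221/40)
obs 2: x=-1/4 → posterior Inverse-Gamma(16/5, 889/160)
obs 3: x=7/2 → posterior Inverse-Gamma(37/10, 1869/160)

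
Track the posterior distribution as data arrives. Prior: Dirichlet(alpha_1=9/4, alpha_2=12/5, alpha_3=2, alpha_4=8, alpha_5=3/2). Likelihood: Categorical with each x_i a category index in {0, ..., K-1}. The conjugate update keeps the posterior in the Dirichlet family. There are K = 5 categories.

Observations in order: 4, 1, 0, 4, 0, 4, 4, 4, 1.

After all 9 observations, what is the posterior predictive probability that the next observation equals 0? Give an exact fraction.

obs 1: x=4 → posterior Dirichlet(9/4, 12/5, 2, 8, 5/2)
obs 2: x=1 → posterior Dirichlet(9/4, 17/5, 2, 8, 5/2)
obs 3: x=0 → posterior Dirichlet(13/4, 17/5, 2, 8, 5/2)
obs 4: x=4 → posterior Dirichlet(13/4, 17/5, 2, 8, 7/2)
obs 5: x=0 → posterior Dirichlet(17/4, 17/5, 2, 8, 7/2)
obs 6: x=4 → posterior Dirichlet(17/4, 17/5, 2, 8, 9/2)
obs 7: x=4 → posterior Dirichlet(17/4, 17/5, 2, 8, 11/2)
obs 8: x=4 → posterior Dirichlet(17/4, 17/5, 2, 8, 13/2)
obs 9: x=1 → posterior Dirichlet(17/4, 22/5, 2, 8, 13/2)

85/503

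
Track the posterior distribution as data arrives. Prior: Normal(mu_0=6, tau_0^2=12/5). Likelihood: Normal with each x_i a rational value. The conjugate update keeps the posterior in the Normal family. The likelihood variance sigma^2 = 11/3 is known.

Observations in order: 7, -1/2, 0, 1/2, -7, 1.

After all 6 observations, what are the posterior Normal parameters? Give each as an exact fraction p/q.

mu_0=366/271, tau_0^2=132/271

obs 1: x=7 → posterior Normal(582/91, 132/91)
obs 2: x=-1/2 → posterior Normal(564/127, 132/127)
obs 3: x=0 → posterior Normal(564/163, 132/163)
obs 4: x=1/2 → posterior Normal(582/199, 132/199)
obs 5: x=-7 → posterior Normal(66/47, 132/235)
obs 6: x=1 → posterior Normal(366/271, 132/271)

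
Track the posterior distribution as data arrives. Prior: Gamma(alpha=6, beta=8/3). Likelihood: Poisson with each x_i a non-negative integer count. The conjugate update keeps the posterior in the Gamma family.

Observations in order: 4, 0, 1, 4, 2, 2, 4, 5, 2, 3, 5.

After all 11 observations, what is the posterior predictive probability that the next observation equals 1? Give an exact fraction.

obs 1: x=4 → posterior Gamma(10, 11/3)
obs 2: x=0 → posterior Gamma(10, 14/3)
obs 3: x=1 → posterior Gamma(11, 17/3)
obs 4: x=4 → posterior Gamma(15, 20/3)
obs 5: x=2 → posterior Gamma(17, 23/3)
obs 6: x=2 → posterior Gamma(19, 26/3)
obs 7: x=4 → posterior Gamma(23, 29/3)
obs 8: x=5 → posterior Gamma(28, 32/3)
obs 9: x=2 → posterior Gamma(30, 35/3)
obs 10: x=3 → posterior Gamma(33, 38/3)
obs 11: x=5 → posterior Gamma(38, 41/3)

1100680851207390837722374265244420954298337107981806803101128297/6217623026466486564854909633306835946856810875443666316586647552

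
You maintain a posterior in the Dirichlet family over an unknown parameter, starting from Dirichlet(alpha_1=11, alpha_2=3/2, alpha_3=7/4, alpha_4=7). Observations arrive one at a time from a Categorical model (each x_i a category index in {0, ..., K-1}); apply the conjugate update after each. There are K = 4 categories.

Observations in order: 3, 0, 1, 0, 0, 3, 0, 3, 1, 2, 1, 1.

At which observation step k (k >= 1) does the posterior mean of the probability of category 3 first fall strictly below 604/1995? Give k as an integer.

obs 1: x=3 → posterior Dirichlet(11, 3/2, 7/4, 8)
obs 2: x=0 → posterior Dirichlet(12, 3/2, 7/4, 8)
obs 3: x=1 → posterior Dirichlet(12, 5/2, 7/4, 8)
obs 4: x=0 → posterior Dirichlet(13, 5/2, 7/4, 8)
obs 5: x=0 → posterior Dirichlet(14, 5/2, 7/4, 8)
obs 6: x=3 → posterior Dirichlet(14, 5/2, 7/4, 9)
obs 7: x=0 → posterior Dirichlet(15, 5/2, 7/4, 9)
obs 8: x=3 → posterior Dirichlet(15, 5/2, 7/4, 10)
obs 9: x=1 → posterior Dirichlet(15, 7/2, 7/4, 10)
obs 10: x=2 → posterior Dirichlet(15, 7/2, 11/4, 10)
obs 11: x=1 → posterior Dirichlet(15, 9/2, 11/4, 10)
obs 12: x=1 → posterior Dirichlet(15, 11/2, 11/4, 10)

k = 12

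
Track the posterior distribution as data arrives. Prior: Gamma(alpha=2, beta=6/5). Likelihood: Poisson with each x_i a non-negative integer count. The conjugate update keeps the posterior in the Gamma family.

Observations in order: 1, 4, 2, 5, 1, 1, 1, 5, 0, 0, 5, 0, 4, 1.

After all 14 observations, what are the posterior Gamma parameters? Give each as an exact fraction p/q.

obs 1: x=1 → posterior Gamma(3, 11/5)
obs 2: x=4 → posterior Gamma(7, 16/5)
obs 3: x=2 → posterior Gamma(9, 21/5)
obs 4: x=5 → posterior Gamma(14, 26/5)
obs 5: x=1 → posterior Gamma(15, 31/5)
obs 6: x=1 → posterior Gamma(16, 36/5)
obs 7: x=1 → posterior Gamma(17, 41/5)
obs 8: x=5 → posterior Gamma(22, 46/5)
obs 9: x=0 → posterior Gamma(22, 51/5)
obs 10: x=0 → posterior Gamma(22, 56/5)
obs 11: x=5 → posterior Gamma(27, 61/5)
obs 12: x=0 → posterior Gamma(27, 66/5)
obs 13: x=4 → posterior Gamma(31, 71/5)
obs 14: x=1 → posterior Gamma(32, 76/5)

alpha=32, beta=76/5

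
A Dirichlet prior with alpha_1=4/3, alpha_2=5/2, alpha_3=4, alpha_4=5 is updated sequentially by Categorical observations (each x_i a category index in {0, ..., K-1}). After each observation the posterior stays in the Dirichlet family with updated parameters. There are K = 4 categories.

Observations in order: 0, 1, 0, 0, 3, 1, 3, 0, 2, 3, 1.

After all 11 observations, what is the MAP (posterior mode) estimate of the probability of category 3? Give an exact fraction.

obs 1: x=0 → posterior Dirichlet(7/3, 5/2, 4, 5)
obs 2: x=1 → posterior Dirichlet(7/3, 7/2, 4, 5)
obs 3: x=0 → posterior Dirichlet(10/3, 7/2, 4, 5)
obs 4: x=0 → posterior Dirichlet(13/3, 7/2, 4, 5)
obs 5: x=3 → posterior Dirichlet(13/3, 7/2, 4, 6)
obs 6: x=1 → posterior Dirichlet(13/3, 9/2, 4, 6)
obs 7: x=3 → posterior Dirichlet(13/3, 9/2, 4, 7)
obs 8: x=0 → posterior Dirichlet(16/3, 9/2, 4, 7)
obs 9: x=2 → posterior Dirichlet(16/3, 9/2, 5, 7)
obs 10: x=3 → posterior Dirichlet(16/3, 9/2, 5, 8)
obs 11: x=1 → posterior Dirichlet(16/3, 11/2, 5, 8)

6/17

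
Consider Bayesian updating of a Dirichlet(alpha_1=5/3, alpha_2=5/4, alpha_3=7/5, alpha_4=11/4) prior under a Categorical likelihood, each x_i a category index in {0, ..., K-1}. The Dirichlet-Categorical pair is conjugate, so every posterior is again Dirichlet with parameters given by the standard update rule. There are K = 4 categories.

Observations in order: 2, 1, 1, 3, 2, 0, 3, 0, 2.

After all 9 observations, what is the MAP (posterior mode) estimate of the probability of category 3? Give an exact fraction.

obs 1: x=2 → posterior Dirichlet(5/3, 5/4, 12/5, 11/4)
obs 2: x=1 → posterior Dirichlet(5/3, 9/4, 12/5, 11/4)
obs 3: x=1 → posterior Dirichlet(5/3, 13/4, 12/5, 11/4)
obs 4: x=3 → posterior Dirichlet(5/3, 13/4, 12/5, 15/4)
obs 5: x=2 → posterior Dirichlet(5/3, 13/4, 17/5, 15/4)
obs 6: x=0 → posterior Dirichlet(8/3, 13/4, 17/5, 15/4)
obs 7: x=3 → posterior Dirichlet(8/3, 13/4, 17/5, 19/4)
obs 8: x=0 → posterior Dirichlet(11/3, 13/4, 17/5, 19/4)
obs 9: x=2 → posterior Dirichlet(11/3, 13/4, 22/5, 19/4)

225/724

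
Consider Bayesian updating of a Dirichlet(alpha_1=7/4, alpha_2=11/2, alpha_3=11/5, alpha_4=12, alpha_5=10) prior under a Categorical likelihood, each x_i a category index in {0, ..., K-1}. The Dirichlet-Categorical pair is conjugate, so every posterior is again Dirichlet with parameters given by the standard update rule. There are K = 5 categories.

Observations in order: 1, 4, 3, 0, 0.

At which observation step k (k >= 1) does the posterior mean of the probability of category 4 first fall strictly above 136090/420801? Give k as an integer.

obs 1: x=1 → posterior Dirichlet(7/4, 13/2, 11/5, 12, 10)
obs 2: x=4 → posterior Dirichlet(7/4, 13/2, 11/5, 12, 11)
obs 3: x=3 → posterior Dirichlet(7/4, 13/2, 11/5, 13, 11)
obs 4: x=0 → posterior Dirichlet(11/4, 13/2, 11/5, 13, 11)
obs 5: x=0 → posterior Dirichlet(15/4, 13/2, 11/5, 13, 11)

k = 2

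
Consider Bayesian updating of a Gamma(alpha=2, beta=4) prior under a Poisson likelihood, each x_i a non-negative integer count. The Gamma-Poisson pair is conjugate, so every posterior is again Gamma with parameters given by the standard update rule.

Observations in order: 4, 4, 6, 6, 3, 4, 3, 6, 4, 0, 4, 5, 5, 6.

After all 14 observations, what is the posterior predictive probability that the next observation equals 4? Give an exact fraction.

454474629505028779304235334536273100222107994939097165776652822819102651076009000960/2498835475335488615165941356210895586368381374221567418772496080399497448506732376681

obs 1: x=4 → posterior Gamma(6, 5)
obs 2: x=4 → posterior Gamma(10, 6)
obs 3: x=6 → posterior Gamma(16, 7)
obs 4: x=6 → posterior Gamma(22, 8)
obs 5: x=3 → posterior Gamma(25, 9)
obs 6: x=4 → posterior Gamma(29, 10)
obs 7: x=3 → posterior Gamma(32, 11)
obs 8: x=6 → posterior Gamma(38, 12)
obs 9: x=4 → posterior Gamma(42, 13)
obs 10: x=0 → posterior Gamma(42, 14)
obs 11: x=4 → posterior Gamma(46, 15)
obs 12: x=5 → posterior Gamma(51, 16)
obs 13: x=5 → posterior Gamma(56, 17)
obs 14: x=6 → posterior Gamma(62, 18)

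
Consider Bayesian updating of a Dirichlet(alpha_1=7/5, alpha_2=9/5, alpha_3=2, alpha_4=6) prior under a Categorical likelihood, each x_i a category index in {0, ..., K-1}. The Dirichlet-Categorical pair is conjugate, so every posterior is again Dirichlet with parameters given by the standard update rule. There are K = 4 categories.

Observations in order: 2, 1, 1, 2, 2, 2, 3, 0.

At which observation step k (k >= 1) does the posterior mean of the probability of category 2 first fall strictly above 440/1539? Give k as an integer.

k = 5

obs 1: x=2 → posterior Dirichlet(7/5, 9/5, 3, 6)
obs 2: x=1 → posterior Dirichlet(7/5, 14/5, 3, 6)
obs 3: x=1 → posterior Dirichlet(7/5, 19/5, 3, 6)
obs 4: x=2 → posterior Dirichlet(7/5, 19/5, 4, 6)
obs 5: x=2 → posterior Dirichlet(7/5, 19/5, 5, 6)
obs 6: x=2 → posterior Dirichlet(7/5, 19/5, 6, 6)
obs 7: x=3 → posterior Dirichlet(7/5, 19/5, 6, 7)
obs 8: x=0 → posterior Dirichlet(12/5, 19/5, 6, 7)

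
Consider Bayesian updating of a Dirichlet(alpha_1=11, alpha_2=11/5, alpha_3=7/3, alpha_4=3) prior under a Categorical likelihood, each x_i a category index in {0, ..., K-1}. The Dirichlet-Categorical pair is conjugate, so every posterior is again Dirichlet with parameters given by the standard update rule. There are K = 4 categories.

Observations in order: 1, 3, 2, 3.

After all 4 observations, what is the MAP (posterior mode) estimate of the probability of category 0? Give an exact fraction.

obs 1: x=1 → posterior Dirichlet(11, 16/5, 7/3, 3)
obs 2: x=3 → posterior Dirichlet(11, 16/5, 7/3, 4)
obs 3: x=2 → posterior Dirichlet(11, 16/5, 10/3, 4)
obs 4: x=3 → posterior Dirichlet(11, 16/5, 10/3, 5)

75/139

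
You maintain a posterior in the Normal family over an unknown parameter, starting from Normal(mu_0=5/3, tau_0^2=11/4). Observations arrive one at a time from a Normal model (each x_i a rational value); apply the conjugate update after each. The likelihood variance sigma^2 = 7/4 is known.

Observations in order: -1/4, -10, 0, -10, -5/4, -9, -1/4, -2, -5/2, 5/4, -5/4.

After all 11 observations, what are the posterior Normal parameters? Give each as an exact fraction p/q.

mu_0=-4513/1536, tau_0^2=77/512

obs 1: x=-1/4 → posterior Normal(107/216, 77/72)
obs 2: x=-10 → posterior Normal(-1213/348, 77/116)
obs 3: x=0 → posterior Normal(-1213/480, 77/160)
obs 4: x=-10 → posterior Normal(-149/36, 77/204)
obs 5: x=-5/4 → posterior Normal(-1349/372, 77/248)
obs 6: x=-9 → posterior Normal(-1943/438, 77/292)
obs 7: x=-1/4 → posterior Normal(-3919/1008, 11/48)
obs 8: x=-2 → posterior Normal(-4183/1140, 77/380)
obs 9: x=-5/2 → posterior Normal(-4513/1272, 77/424)
obs 10: x=5/4 → posterior Normal(-1087/351, 77/468)
obs 11: x=-5/4 → posterior Normal(-4513/1536, 77/512)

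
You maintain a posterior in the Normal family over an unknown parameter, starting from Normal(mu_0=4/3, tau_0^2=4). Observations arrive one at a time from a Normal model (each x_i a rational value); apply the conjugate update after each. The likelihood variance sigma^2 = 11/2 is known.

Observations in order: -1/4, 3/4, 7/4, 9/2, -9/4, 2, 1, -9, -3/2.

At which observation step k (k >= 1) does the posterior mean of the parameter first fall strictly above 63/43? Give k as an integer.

k = 4

obs 1: x=-1/4 → posterior Normal(2/3, 44/19)
obs 2: x=3/4 → posterior Normal(56/81, 44/27)
obs 3: x=7/4 → posterior Normal(14/15, 44/35)
obs 4: x=9/2 → posterior Normal(206/129, 44/43)
obs 5: x=-9/4 → posterior Normal(152/153, 44/51)
obs 6: x=2 → posterior Normal(200/177, 44/59)
obs 7: x=1 → posterior Normal(224/201, 44/67)
obs 8: x=-9 → posterior Normal(8/225, 44/75)
obs 9: x=-3/2 → posterior Normal(-28/249, 44/83)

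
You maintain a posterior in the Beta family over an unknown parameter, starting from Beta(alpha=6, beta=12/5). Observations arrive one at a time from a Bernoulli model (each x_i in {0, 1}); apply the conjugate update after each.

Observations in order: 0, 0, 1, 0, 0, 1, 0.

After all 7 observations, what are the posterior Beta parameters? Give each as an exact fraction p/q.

obs 1: x=0 → posterior Beta(6, 17/5)
obs 2: x=0 → posterior Beta(6, 22/5)
obs 3: x=1 → posterior Beta(7, 22/5)
obs 4: x=0 → posterior Beta(7, 27/5)
obs 5: x=0 → posterior Beta(7, 32/5)
obs 6: x=1 → posterior Beta(8, 32/5)
obs 7: x=0 → posterior Beta(8, 37/5)

alpha=8, beta=37/5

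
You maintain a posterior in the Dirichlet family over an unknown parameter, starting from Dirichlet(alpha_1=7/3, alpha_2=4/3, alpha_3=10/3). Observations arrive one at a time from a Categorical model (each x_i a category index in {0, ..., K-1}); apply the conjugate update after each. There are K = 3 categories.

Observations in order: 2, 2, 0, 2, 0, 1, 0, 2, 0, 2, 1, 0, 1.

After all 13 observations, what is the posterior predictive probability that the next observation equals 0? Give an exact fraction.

obs 1: x=2 → posterior Dirichlet(7/3, 4/3, 13/3)
obs 2: x=2 → posterior Dirichlet(7/3, 4/3, 16/3)
obs 3: x=0 → posterior Dirichlet(10/3, 4/3, 16/3)
obs 4: x=2 → posterior Dirichlet(10/3, 4/3, 19/3)
obs 5: x=0 → posterior Dirichlet(13/3, 4/3, 19/3)
obs 6: x=1 → posterior Dirichlet(13/3, 7/3, 19/3)
obs 7: x=0 → posterior Dirichlet(16/3, 7/3, 19/3)
obs 8: x=2 → posterior Dirichlet(16/3, 7/3, 22/3)
obs 9: x=0 → posterior Dirichlet(19/3, 7/3, 22/3)
obs 10: x=2 → posterior Dirichlet(19/3, 7/3, 25/3)
obs 11: x=1 → posterior Dirichlet(19/3, 10/3, 25/3)
obs 12: x=0 → posterior Dirichlet(22/3, 10/3, 25/3)
obs 13: x=1 → posterior Dirichlet(22/3, 13/3, 25/3)

11/30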